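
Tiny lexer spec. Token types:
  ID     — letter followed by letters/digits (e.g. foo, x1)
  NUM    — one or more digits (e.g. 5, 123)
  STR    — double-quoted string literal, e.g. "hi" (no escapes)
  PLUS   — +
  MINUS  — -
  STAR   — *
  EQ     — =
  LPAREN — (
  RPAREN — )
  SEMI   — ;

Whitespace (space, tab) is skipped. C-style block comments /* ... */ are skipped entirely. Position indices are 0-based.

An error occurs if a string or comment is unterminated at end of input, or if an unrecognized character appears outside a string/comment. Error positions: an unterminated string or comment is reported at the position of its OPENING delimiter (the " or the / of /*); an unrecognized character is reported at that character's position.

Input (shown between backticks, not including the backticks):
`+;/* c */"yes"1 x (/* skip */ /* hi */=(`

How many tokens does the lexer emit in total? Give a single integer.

Answer: 8

Derivation:
pos=0: emit PLUS '+'
pos=1: emit SEMI ';'
pos=2: enter COMMENT mode (saw '/*')
exit COMMENT mode (now at pos=9)
pos=9: enter STRING mode
pos=9: emit STR "yes" (now at pos=14)
pos=14: emit NUM '1' (now at pos=15)
pos=16: emit ID 'x' (now at pos=17)
pos=18: emit LPAREN '('
pos=19: enter COMMENT mode (saw '/*')
exit COMMENT mode (now at pos=29)
pos=30: enter COMMENT mode (saw '/*')
exit COMMENT mode (now at pos=38)
pos=38: emit EQ '='
pos=39: emit LPAREN '('
DONE. 8 tokens: [PLUS, SEMI, STR, NUM, ID, LPAREN, EQ, LPAREN]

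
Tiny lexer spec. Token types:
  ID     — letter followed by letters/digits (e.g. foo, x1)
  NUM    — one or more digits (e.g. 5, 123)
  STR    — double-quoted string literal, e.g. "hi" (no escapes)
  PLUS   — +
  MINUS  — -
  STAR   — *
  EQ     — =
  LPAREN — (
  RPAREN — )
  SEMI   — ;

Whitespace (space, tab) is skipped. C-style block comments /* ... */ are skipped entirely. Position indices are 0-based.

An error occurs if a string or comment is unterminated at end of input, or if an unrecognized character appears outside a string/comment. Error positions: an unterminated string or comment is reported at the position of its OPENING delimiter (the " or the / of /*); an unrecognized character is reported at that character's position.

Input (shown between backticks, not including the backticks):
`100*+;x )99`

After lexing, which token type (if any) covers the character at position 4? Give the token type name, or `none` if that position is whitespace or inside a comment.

pos=0: emit NUM '100' (now at pos=3)
pos=3: emit STAR '*'
pos=4: emit PLUS '+'
pos=5: emit SEMI ';'
pos=6: emit ID 'x' (now at pos=7)
pos=8: emit RPAREN ')'
pos=9: emit NUM '99' (now at pos=11)
DONE. 7 tokens: [NUM, STAR, PLUS, SEMI, ID, RPAREN, NUM]
Position 4: char is '+' -> PLUS

Answer: PLUS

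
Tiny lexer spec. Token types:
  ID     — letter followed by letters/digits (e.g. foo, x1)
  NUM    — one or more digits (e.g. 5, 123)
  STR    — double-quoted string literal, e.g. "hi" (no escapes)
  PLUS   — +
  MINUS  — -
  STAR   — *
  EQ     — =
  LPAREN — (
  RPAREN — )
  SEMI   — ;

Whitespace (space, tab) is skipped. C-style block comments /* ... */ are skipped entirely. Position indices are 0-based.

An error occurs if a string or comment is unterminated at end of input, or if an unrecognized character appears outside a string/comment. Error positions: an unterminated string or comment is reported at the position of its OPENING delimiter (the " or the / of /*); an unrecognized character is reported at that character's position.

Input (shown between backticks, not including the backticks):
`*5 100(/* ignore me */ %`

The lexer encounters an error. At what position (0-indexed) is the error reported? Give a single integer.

Answer: 23

Derivation:
pos=0: emit STAR '*'
pos=1: emit NUM '5' (now at pos=2)
pos=3: emit NUM '100' (now at pos=6)
pos=6: emit LPAREN '('
pos=7: enter COMMENT mode (saw '/*')
exit COMMENT mode (now at pos=22)
pos=23: ERROR — unrecognized char '%'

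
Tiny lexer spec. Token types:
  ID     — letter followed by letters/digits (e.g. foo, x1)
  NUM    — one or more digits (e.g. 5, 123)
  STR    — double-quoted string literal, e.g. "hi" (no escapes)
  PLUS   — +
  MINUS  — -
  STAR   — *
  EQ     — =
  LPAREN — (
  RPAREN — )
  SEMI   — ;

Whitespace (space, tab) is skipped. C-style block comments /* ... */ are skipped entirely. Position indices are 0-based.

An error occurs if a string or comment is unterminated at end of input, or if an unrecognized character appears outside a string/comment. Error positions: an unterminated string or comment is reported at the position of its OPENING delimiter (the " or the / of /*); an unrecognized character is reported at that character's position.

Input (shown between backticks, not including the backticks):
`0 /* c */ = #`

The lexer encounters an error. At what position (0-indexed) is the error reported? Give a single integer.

pos=0: emit NUM '0' (now at pos=1)
pos=2: enter COMMENT mode (saw '/*')
exit COMMENT mode (now at pos=9)
pos=10: emit EQ '='
pos=12: ERROR — unrecognized char '#'

Answer: 12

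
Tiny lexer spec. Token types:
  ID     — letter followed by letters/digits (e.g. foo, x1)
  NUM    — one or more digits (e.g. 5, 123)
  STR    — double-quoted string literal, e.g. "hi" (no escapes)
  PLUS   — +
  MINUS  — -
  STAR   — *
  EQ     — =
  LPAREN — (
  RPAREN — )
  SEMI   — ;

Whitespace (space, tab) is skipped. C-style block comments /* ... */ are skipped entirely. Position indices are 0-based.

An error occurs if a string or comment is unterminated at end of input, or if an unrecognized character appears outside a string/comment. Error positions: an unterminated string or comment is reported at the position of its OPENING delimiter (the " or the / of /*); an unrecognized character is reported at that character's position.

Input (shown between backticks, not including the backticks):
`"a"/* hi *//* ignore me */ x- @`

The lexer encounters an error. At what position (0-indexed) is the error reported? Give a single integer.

Answer: 30

Derivation:
pos=0: enter STRING mode
pos=0: emit STR "a" (now at pos=3)
pos=3: enter COMMENT mode (saw '/*')
exit COMMENT mode (now at pos=11)
pos=11: enter COMMENT mode (saw '/*')
exit COMMENT mode (now at pos=26)
pos=27: emit ID 'x' (now at pos=28)
pos=28: emit MINUS '-'
pos=30: ERROR — unrecognized char '@'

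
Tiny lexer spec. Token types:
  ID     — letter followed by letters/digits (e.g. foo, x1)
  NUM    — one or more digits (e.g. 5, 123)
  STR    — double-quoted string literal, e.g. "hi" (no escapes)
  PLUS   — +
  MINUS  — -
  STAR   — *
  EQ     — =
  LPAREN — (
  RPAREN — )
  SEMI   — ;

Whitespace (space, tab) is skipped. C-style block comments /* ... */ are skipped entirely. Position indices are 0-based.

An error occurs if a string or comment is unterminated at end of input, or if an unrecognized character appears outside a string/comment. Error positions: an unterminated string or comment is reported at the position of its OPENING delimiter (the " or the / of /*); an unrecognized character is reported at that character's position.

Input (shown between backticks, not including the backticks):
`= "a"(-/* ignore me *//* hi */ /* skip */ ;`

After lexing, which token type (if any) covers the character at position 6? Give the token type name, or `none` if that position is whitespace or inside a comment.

Answer: MINUS

Derivation:
pos=0: emit EQ '='
pos=2: enter STRING mode
pos=2: emit STR "a" (now at pos=5)
pos=5: emit LPAREN '('
pos=6: emit MINUS '-'
pos=7: enter COMMENT mode (saw '/*')
exit COMMENT mode (now at pos=22)
pos=22: enter COMMENT mode (saw '/*')
exit COMMENT mode (now at pos=30)
pos=31: enter COMMENT mode (saw '/*')
exit COMMENT mode (now at pos=41)
pos=42: emit SEMI ';'
DONE. 5 tokens: [EQ, STR, LPAREN, MINUS, SEMI]
Position 6: char is '-' -> MINUS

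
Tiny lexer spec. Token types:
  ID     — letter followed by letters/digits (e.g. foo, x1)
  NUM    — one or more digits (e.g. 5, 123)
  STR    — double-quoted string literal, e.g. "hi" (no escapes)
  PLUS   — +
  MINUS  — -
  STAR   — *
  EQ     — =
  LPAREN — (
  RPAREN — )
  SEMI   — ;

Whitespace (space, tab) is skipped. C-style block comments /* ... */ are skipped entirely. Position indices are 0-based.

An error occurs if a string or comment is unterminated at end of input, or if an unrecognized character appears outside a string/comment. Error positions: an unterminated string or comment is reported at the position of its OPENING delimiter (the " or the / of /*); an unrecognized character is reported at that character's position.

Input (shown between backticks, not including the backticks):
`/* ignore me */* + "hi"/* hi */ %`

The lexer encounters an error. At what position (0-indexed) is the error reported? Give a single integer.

pos=0: enter COMMENT mode (saw '/*')
exit COMMENT mode (now at pos=15)
pos=15: emit STAR '*'
pos=17: emit PLUS '+'
pos=19: enter STRING mode
pos=19: emit STR "hi" (now at pos=23)
pos=23: enter COMMENT mode (saw '/*')
exit COMMENT mode (now at pos=31)
pos=32: ERROR — unrecognized char '%'

Answer: 32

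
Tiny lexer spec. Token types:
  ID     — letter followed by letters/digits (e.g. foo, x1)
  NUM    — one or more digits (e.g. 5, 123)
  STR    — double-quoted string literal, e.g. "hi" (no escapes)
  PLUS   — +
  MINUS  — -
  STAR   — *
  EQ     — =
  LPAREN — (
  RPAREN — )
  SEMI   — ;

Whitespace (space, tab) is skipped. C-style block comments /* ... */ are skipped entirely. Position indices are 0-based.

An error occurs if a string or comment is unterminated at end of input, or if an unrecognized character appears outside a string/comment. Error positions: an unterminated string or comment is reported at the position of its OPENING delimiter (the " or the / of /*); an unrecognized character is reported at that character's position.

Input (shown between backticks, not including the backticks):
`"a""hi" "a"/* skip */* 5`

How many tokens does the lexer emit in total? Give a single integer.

Answer: 5

Derivation:
pos=0: enter STRING mode
pos=0: emit STR "a" (now at pos=3)
pos=3: enter STRING mode
pos=3: emit STR "hi" (now at pos=7)
pos=8: enter STRING mode
pos=8: emit STR "a" (now at pos=11)
pos=11: enter COMMENT mode (saw '/*')
exit COMMENT mode (now at pos=21)
pos=21: emit STAR '*'
pos=23: emit NUM '5' (now at pos=24)
DONE. 5 tokens: [STR, STR, STR, STAR, NUM]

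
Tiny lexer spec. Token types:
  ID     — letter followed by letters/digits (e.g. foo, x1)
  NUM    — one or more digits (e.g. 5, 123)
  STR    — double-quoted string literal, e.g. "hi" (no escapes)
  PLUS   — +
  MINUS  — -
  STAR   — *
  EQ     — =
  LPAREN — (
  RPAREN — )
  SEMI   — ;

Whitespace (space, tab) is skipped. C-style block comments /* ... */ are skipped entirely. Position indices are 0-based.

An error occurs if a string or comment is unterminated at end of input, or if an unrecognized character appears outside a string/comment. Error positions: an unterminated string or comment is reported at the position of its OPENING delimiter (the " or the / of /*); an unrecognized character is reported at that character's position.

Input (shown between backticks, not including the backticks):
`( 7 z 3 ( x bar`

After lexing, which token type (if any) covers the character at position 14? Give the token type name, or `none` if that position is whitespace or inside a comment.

Answer: ID

Derivation:
pos=0: emit LPAREN '('
pos=2: emit NUM '7' (now at pos=3)
pos=4: emit ID 'z' (now at pos=5)
pos=6: emit NUM '3' (now at pos=7)
pos=8: emit LPAREN '('
pos=10: emit ID 'x' (now at pos=11)
pos=12: emit ID 'bar' (now at pos=15)
DONE. 7 tokens: [LPAREN, NUM, ID, NUM, LPAREN, ID, ID]
Position 14: char is 'r' -> ID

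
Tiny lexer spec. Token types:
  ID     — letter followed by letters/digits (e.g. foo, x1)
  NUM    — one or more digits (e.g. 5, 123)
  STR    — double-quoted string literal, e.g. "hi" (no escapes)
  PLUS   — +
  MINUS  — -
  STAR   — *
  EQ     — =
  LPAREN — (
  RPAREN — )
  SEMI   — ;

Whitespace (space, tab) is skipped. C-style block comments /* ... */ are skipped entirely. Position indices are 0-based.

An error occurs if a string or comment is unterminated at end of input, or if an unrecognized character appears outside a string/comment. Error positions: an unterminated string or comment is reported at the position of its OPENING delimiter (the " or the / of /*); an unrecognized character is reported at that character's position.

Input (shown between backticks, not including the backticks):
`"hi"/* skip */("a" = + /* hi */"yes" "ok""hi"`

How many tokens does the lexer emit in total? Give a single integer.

Answer: 8

Derivation:
pos=0: enter STRING mode
pos=0: emit STR "hi" (now at pos=4)
pos=4: enter COMMENT mode (saw '/*')
exit COMMENT mode (now at pos=14)
pos=14: emit LPAREN '('
pos=15: enter STRING mode
pos=15: emit STR "a" (now at pos=18)
pos=19: emit EQ '='
pos=21: emit PLUS '+'
pos=23: enter COMMENT mode (saw '/*')
exit COMMENT mode (now at pos=31)
pos=31: enter STRING mode
pos=31: emit STR "yes" (now at pos=36)
pos=37: enter STRING mode
pos=37: emit STR "ok" (now at pos=41)
pos=41: enter STRING mode
pos=41: emit STR "hi" (now at pos=45)
DONE. 8 tokens: [STR, LPAREN, STR, EQ, PLUS, STR, STR, STR]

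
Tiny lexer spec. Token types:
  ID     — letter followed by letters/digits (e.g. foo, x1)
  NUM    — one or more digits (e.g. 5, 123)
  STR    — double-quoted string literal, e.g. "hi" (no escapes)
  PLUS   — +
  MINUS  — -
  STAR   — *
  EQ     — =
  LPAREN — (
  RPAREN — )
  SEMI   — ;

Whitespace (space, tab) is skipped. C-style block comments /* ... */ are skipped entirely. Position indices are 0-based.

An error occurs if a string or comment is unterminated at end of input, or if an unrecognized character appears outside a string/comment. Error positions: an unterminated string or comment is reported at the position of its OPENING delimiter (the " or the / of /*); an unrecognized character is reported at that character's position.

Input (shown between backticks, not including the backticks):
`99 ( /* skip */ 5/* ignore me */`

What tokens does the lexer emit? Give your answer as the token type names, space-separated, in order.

pos=0: emit NUM '99' (now at pos=2)
pos=3: emit LPAREN '('
pos=5: enter COMMENT mode (saw '/*')
exit COMMENT mode (now at pos=15)
pos=16: emit NUM '5' (now at pos=17)
pos=17: enter COMMENT mode (saw '/*')
exit COMMENT mode (now at pos=32)
DONE. 3 tokens: [NUM, LPAREN, NUM]

Answer: NUM LPAREN NUM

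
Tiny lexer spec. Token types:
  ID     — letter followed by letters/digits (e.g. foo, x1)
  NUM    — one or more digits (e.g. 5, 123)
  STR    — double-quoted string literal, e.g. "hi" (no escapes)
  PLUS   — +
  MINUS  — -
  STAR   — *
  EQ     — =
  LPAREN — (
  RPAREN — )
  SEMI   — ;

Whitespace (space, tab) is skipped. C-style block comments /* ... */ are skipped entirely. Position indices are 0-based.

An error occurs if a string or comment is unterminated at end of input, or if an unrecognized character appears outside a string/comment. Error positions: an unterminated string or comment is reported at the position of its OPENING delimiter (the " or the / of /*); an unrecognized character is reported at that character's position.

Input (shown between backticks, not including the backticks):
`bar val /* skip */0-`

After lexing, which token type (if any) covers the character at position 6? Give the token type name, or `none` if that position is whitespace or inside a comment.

Answer: ID

Derivation:
pos=0: emit ID 'bar' (now at pos=3)
pos=4: emit ID 'val' (now at pos=7)
pos=8: enter COMMENT mode (saw '/*')
exit COMMENT mode (now at pos=18)
pos=18: emit NUM '0' (now at pos=19)
pos=19: emit MINUS '-'
DONE. 4 tokens: [ID, ID, NUM, MINUS]
Position 6: char is 'l' -> ID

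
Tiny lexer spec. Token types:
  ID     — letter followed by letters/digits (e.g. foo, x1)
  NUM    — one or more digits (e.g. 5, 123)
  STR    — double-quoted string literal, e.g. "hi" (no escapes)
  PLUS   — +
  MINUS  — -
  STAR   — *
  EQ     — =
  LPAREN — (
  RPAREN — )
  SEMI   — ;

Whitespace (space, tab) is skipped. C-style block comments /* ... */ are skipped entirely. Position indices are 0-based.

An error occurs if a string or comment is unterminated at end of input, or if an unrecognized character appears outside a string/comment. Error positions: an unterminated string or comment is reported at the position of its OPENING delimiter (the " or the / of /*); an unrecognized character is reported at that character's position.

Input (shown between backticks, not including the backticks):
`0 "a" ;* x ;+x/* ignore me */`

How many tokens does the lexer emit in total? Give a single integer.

pos=0: emit NUM '0' (now at pos=1)
pos=2: enter STRING mode
pos=2: emit STR "a" (now at pos=5)
pos=6: emit SEMI ';'
pos=7: emit STAR '*'
pos=9: emit ID 'x' (now at pos=10)
pos=11: emit SEMI ';'
pos=12: emit PLUS '+'
pos=13: emit ID 'x' (now at pos=14)
pos=14: enter COMMENT mode (saw '/*')
exit COMMENT mode (now at pos=29)
DONE. 8 tokens: [NUM, STR, SEMI, STAR, ID, SEMI, PLUS, ID]

Answer: 8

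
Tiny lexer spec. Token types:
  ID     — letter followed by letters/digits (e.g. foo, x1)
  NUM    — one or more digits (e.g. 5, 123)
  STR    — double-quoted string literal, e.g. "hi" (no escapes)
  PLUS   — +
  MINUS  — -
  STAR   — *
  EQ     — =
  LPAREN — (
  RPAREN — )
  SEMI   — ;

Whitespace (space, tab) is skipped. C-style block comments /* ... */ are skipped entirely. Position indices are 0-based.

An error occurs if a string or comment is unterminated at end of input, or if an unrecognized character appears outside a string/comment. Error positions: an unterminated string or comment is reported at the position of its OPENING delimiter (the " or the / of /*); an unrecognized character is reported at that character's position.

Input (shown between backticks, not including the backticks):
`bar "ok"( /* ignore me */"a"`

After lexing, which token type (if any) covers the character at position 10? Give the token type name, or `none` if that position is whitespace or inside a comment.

Answer: none

Derivation:
pos=0: emit ID 'bar' (now at pos=3)
pos=4: enter STRING mode
pos=4: emit STR "ok" (now at pos=8)
pos=8: emit LPAREN '('
pos=10: enter COMMENT mode (saw '/*')
exit COMMENT mode (now at pos=25)
pos=25: enter STRING mode
pos=25: emit STR "a" (now at pos=28)
DONE. 4 tokens: [ID, STR, LPAREN, STR]
Position 10: char is '/' -> none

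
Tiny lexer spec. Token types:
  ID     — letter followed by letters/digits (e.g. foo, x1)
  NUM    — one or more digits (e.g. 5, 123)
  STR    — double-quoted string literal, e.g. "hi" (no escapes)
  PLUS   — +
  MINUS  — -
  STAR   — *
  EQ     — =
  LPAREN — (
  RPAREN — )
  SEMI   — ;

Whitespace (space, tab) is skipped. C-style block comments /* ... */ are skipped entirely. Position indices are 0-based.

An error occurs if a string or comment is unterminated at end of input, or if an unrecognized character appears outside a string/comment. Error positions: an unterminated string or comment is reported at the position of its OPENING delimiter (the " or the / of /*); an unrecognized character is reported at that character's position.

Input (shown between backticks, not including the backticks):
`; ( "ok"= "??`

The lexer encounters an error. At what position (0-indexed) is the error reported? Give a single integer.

pos=0: emit SEMI ';'
pos=2: emit LPAREN '('
pos=4: enter STRING mode
pos=4: emit STR "ok" (now at pos=8)
pos=8: emit EQ '='
pos=10: enter STRING mode
pos=10: ERROR — unterminated string

Answer: 10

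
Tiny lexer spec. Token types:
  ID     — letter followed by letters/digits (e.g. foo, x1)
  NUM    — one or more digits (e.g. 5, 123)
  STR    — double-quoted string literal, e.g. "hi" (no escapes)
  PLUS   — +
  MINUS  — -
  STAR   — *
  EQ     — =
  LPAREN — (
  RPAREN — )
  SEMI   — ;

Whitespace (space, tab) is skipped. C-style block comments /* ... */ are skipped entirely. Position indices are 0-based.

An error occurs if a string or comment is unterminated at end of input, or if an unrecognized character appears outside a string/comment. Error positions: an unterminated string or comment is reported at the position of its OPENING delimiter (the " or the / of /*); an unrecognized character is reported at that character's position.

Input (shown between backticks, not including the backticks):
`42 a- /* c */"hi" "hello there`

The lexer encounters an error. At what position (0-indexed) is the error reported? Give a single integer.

Answer: 18

Derivation:
pos=0: emit NUM '42' (now at pos=2)
pos=3: emit ID 'a' (now at pos=4)
pos=4: emit MINUS '-'
pos=6: enter COMMENT mode (saw '/*')
exit COMMENT mode (now at pos=13)
pos=13: enter STRING mode
pos=13: emit STR "hi" (now at pos=17)
pos=18: enter STRING mode
pos=18: ERROR — unterminated string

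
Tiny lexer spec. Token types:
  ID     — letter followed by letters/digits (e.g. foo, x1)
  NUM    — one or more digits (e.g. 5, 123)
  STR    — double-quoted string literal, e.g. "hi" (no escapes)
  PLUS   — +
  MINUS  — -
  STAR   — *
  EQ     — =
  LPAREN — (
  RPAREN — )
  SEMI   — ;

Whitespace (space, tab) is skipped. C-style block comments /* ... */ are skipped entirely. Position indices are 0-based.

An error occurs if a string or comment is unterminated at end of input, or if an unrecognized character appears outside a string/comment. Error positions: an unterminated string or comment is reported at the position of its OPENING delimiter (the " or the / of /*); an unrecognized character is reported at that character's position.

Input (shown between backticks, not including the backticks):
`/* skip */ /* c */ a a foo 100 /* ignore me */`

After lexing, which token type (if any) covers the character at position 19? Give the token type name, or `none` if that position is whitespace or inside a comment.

Answer: ID

Derivation:
pos=0: enter COMMENT mode (saw '/*')
exit COMMENT mode (now at pos=10)
pos=11: enter COMMENT mode (saw '/*')
exit COMMENT mode (now at pos=18)
pos=19: emit ID 'a' (now at pos=20)
pos=21: emit ID 'a' (now at pos=22)
pos=23: emit ID 'foo' (now at pos=26)
pos=27: emit NUM '100' (now at pos=30)
pos=31: enter COMMENT mode (saw '/*')
exit COMMENT mode (now at pos=46)
DONE. 4 tokens: [ID, ID, ID, NUM]
Position 19: char is 'a' -> ID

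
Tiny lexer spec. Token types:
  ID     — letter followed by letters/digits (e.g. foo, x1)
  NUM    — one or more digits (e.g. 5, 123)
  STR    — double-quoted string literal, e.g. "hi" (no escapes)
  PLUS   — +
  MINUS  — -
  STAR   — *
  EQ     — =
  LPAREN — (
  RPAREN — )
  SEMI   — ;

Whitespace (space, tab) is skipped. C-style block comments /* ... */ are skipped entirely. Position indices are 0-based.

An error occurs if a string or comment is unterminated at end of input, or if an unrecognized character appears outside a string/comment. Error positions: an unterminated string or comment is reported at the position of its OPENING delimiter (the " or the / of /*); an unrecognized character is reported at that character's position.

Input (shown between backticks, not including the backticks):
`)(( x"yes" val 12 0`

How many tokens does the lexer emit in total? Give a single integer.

pos=0: emit RPAREN ')'
pos=1: emit LPAREN '('
pos=2: emit LPAREN '('
pos=4: emit ID 'x' (now at pos=5)
pos=5: enter STRING mode
pos=5: emit STR "yes" (now at pos=10)
pos=11: emit ID 'val' (now at pos=14)
pos=15: emit NUM '12' (now at pos=17)
pos=18: emit NUM '0' (now at pos=19)
DONE. 8 tokens: [RPAREN, LPAREN, LPAREN, ID, STR, ID, NUM, NUM]

Answer: 8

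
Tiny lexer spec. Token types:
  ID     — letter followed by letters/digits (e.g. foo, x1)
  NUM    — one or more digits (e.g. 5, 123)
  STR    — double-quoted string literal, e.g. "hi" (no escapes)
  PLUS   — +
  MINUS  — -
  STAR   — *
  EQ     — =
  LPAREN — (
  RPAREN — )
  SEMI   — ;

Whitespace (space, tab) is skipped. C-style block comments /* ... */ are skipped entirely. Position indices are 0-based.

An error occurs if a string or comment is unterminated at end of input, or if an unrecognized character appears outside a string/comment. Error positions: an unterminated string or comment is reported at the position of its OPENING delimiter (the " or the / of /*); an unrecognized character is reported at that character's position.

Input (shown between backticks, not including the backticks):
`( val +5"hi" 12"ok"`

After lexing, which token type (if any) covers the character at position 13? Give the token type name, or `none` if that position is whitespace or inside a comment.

pos=0: emit LPAREN '('
pos=2: emit ID 'val' (now at pos=5)
pos=6: emit PLUS '+'
pos=7: emit NUM '5' (now at pos=8)
pos=8: enter STRING mode
pos=8: emit STR "hi" (now at pos=12)
pos=13: emit NUM '12' (now at pos=15)
pos=15: enter STRING mode
pos=15: emit STR "ok" (now at pos=19)
DONE. 7 tokens: [LPAREN, ID, PLUS, NUM, STR, NUM, STR]
Position 13: char is '1' -> NUM

Answer: NUM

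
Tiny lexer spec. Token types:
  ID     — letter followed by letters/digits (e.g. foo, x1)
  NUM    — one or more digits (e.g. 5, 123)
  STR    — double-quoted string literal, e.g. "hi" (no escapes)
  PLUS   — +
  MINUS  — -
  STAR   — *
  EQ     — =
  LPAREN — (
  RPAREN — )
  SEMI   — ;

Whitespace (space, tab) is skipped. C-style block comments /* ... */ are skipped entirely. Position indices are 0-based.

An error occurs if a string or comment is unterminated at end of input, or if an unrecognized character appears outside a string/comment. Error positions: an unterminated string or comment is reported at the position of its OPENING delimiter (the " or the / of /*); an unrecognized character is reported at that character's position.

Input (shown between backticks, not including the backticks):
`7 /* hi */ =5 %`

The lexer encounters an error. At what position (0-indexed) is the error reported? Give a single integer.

pos=0: emit NUM '7' (now at pos=1)
pos=2: enter COMMENT mode (saw '/*')
exit COMMENT mode (now at pos=10)
pos=11: emit EQ '='
pos=12: emit NUM '5' (now at pos=13)
pos=14: ERROR — unrecognized char '%'

Answer: 14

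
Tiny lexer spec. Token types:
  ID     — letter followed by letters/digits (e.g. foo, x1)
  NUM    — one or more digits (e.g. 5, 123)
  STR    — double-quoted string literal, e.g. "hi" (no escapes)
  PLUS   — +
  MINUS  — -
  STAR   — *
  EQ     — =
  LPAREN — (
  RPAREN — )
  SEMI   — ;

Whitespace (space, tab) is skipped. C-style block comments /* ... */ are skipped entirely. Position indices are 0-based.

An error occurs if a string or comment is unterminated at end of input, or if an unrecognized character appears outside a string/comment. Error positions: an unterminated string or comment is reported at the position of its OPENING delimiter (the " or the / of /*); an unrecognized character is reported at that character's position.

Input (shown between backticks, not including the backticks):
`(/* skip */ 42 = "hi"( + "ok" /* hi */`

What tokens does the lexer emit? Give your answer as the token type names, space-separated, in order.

pos=0: emit LPAREN '('
pos=1: enter COMMENT mode (saw '/*')
exit COMMENT mode (now at pos=11)
pos=12: emit NUM '42' (now at pos=14)
pos=15: emit EQ '='
pos=17: enter STRING mode
pos=17: emit STR "hi" (now at pos=21)
pos=21: emit LPAREN '('
pos=23: emit PLUS '+'
pos=25: enter STRING mode
pos=25: emit STR "ok" (now at pos=29)
pos=30: enter COMMENT mode (saw '/*')
exit COMMENT mode (now at pos=38)
DONE. 7 tokens: [LPAREN, NUM, EQ, STR, LPAREN, PLUS, STR]

Answer: LPAREN NUM EQ STR LPAREN PLUS STR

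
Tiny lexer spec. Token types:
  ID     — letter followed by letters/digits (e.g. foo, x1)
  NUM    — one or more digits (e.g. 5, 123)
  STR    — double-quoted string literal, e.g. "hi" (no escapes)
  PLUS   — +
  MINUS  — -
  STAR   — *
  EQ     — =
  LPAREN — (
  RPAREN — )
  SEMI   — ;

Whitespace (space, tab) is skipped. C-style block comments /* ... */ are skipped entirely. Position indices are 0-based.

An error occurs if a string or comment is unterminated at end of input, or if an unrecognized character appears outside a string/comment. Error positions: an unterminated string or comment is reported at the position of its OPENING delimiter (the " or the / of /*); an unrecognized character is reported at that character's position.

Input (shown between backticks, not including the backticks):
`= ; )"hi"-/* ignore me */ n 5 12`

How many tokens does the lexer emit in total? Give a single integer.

Answer: 8

Derivation:
pos=0: emit EQ '='
pos=2: emit SEMI ';'
pos=4: emit RPAREN ')'
pos=5: enter STRING mode
pos=5: emit STR "hi" (now at pos=9)
pos=9: emit MINUS '-'
pos=10: enter COMMENT mode (saw '/*')
exit COMMENT mode (now at pos=25)
pos=26: emit ID 'n' (now at pos=27)
pos=28: emit NUM '5' (now at pos=29)
pos=30: emit NUM '12' (now at pos=32)
DONE. 8 tokens: [EQ, SEMI, RPAREN, STR, MINUS, ID, NUM, NUM]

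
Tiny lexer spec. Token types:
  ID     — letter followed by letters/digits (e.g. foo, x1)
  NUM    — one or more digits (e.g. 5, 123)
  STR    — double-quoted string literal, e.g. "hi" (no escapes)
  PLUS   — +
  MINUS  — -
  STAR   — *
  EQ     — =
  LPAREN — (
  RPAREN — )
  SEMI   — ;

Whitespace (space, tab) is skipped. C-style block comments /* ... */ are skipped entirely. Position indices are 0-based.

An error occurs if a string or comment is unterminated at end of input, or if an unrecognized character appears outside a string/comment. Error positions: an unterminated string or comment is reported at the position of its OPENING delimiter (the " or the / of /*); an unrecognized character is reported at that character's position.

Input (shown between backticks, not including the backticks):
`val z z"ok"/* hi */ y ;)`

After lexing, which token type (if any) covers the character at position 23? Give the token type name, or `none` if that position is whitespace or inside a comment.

pos=0: emit ID 'val' (now at pos=3)
pos=4: emit ID 'z' (now at pos=5)
pos=6: emit ID 'z' (now at pos=7)
pos=7: enter STRING mode
pos=7: emit STR "ok" (now at pos=11)
pos=11: enter COMMENT mode (saw '/*')
exit COMMENT mode (now at pos=19)
pos=20: emit ID 'y' (now at pos=21)
pos=22: emit SEMI ';'
pos=23: emit RPAREN ')'
DONE. 7 tokens: [ID, ID, ID, STR, ID, SEMI, RPAREN]
Position 23: char is ')' -> RPAREN

Answer: RPAREN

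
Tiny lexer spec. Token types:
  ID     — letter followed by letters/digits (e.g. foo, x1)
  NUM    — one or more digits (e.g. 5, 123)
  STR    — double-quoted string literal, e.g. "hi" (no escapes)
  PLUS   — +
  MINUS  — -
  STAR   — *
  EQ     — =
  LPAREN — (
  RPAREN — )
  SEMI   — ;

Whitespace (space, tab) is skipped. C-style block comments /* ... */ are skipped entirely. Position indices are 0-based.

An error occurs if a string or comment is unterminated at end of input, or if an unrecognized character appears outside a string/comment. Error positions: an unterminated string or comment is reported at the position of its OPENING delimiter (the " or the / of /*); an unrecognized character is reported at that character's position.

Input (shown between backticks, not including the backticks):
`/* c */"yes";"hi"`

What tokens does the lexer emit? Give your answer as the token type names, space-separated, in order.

pos=0: enter COMMENT mode (saw '/*')
exit COMMENT mode (now at pos=7)
pos=7: enter STRING mode
pos=7: emit STR "yes" (now at pos=12)
pos=12: emit SEMI ';'
pos=13: enter STRING mode
pos=13: emit STR "hi" (now at pos=17)
DONE. 3 tokens: [STR, SEMI, STR]

Answer: STR SEMI STR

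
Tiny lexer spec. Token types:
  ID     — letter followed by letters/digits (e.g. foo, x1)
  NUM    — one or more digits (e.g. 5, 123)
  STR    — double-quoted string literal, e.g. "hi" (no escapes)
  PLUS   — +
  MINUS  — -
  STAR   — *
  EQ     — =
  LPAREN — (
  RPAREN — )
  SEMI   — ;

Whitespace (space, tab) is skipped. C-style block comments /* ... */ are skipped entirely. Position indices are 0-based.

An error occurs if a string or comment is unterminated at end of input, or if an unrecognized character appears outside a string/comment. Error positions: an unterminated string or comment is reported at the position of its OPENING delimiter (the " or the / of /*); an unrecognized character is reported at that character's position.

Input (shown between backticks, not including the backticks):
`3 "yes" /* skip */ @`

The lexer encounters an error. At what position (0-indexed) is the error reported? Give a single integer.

Answer: 19

Derivation:
pos=0: emit NUM '3' (now at pos=1)
pos=2: enter STRING mode
pos=2: emit STR "yes" (now at pos=7)
pos=8: enter COMMENT mode (saw '/*')
exit COMMENT mode (now at pos=18)
pos=19: ERROR — unrecognized char '@'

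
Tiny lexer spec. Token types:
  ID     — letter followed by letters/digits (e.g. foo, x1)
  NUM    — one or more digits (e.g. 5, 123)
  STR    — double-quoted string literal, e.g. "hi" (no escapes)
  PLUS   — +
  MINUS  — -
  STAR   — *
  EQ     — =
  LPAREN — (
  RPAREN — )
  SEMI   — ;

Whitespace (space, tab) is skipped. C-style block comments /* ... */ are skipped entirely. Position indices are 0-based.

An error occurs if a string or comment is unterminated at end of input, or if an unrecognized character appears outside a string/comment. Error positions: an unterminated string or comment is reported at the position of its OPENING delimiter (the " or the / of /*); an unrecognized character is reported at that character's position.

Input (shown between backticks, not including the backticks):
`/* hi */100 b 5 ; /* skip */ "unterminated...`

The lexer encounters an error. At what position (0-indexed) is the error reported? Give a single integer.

Answer: 29

Derivation:
pos=0: enter COMMENT mode (saw '/*')
exit COMMENT mode (now at pos=8)
pos=8: emit NUM '100' (now at pos=11)
pos=12: emit ID 'b' (now at pos=13)
pos=14: emit NUM '5' (now at pos=15)
pos=16: emit SEMI ';'
pos=18: enter COMMENT mode (saw '/*')
exit COMMENT mode (now at pos=28)
pos=29: enter STRING mode
pos=29: ERROR — unterminated string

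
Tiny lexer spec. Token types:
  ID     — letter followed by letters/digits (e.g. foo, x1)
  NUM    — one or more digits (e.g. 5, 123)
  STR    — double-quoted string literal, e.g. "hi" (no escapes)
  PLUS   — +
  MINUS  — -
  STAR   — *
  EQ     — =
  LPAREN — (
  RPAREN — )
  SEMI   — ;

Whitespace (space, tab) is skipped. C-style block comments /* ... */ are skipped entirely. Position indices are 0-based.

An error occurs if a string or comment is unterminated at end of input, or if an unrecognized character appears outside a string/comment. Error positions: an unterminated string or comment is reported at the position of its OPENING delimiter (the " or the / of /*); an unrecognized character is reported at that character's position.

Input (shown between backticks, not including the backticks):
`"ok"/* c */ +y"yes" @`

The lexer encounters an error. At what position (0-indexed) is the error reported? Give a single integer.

pos=0: enter STRING mode
pos=0: emit STR "ok" (now at pos=4)
pos=4: enter COMMENT mode (saw '/*')
exit COMMENT mode (now at pos=11)
pos=12: emit PLUS '+'
pos=13: emit ID 'y' (now at pos=14)
pos=14: enter STRING mode
pos=14: emit STR "yes" (now at pos=19)
pos=20: ERROR — unrecognized char '@'

Answer: 20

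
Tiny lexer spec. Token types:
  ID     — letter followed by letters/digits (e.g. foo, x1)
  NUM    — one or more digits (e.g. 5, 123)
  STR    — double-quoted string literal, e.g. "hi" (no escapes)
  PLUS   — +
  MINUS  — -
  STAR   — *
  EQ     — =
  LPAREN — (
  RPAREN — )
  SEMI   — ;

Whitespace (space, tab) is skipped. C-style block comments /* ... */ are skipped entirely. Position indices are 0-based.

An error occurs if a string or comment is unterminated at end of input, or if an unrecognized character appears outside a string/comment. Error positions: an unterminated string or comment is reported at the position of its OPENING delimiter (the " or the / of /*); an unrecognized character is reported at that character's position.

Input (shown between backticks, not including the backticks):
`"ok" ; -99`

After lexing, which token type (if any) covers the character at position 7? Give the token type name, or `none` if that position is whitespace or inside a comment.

Answer: MINUS

Derivation:
pos=0: enter STRING mode
pos=0: emit STR "ok" (now at pos=4)
pos=5: emit SEMI ';'
pos=7: emit MINUS '-'
pos=8: emit NUM '99' (now at pos=10)
DONE. 4 tokens: [STR, SEMI, MINUS, NUM]
Position 7: char is '-' -> MINUS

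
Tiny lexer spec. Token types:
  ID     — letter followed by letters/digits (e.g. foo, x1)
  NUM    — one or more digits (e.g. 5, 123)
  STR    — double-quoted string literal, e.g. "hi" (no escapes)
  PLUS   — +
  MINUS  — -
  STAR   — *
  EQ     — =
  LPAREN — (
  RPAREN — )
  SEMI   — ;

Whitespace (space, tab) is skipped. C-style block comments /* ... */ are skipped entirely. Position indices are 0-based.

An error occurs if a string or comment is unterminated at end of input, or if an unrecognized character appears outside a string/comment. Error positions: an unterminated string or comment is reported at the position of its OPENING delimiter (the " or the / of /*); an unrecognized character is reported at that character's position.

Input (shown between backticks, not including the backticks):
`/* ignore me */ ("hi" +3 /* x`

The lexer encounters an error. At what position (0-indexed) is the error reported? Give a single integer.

Answer: 25

Derivation:
pos=0: enter COMMENT mode (saw '/*')
exit COMMENT mode (now at pos=15)
pos=16: emit LPAREN '('
pos=17: enter STRING mode
pos=17: emit STR "hi" (now at pos=21)
pos=22: emit PLUS '+'
pos=23: emit NUM '3' (now at pos=24)
pos=25: enter COMMENT mode (saw '/*')
pos=25: ERROR — unterminated comment (reached EOF)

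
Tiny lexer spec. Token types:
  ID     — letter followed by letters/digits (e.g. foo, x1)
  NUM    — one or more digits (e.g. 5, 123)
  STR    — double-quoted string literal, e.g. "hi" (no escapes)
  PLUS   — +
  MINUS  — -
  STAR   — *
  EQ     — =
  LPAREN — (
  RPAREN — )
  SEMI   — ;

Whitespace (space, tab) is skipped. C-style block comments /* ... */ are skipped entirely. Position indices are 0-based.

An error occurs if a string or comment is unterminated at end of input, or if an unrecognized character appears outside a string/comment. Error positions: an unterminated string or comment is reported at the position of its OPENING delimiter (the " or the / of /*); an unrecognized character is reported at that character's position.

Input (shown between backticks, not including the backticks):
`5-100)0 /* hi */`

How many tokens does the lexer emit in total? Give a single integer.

pos=0: emit NUM '5' (now at pos=1)
pos=1: emit MINUS '-'
pos=2: emit NUM '100' (now at pos=5)
pos=5: emit RPAREN ')'
pos=6: emit NUM '0' (now at pos=7)
pos=8: enter COMMENT mode (saw '/*')
exit COMMENT mode (now at pos=16)
DONE. 5 tokens: [NUM, MINUS, NUM, RPAREN, NUM]

Answer: 5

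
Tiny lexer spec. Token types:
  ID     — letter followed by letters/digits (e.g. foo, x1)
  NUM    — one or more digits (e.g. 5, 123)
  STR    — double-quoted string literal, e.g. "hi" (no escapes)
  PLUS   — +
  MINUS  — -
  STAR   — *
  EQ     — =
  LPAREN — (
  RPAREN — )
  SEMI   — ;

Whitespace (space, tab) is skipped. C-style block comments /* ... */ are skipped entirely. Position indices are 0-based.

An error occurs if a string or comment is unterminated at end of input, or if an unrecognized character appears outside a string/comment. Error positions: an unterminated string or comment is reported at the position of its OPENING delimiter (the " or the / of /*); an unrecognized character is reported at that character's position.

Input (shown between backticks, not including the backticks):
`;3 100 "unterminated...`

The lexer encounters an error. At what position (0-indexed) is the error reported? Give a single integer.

Answer: 7

Derivation:
pos=0: emit SEMI ';'
pos=1: emit NUM '3' (now at pos=2)
pos=3: emit NUM '100' (now at pos=6)
pos=7: enter STRING mode
pos=7: ERROR — unterminated string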